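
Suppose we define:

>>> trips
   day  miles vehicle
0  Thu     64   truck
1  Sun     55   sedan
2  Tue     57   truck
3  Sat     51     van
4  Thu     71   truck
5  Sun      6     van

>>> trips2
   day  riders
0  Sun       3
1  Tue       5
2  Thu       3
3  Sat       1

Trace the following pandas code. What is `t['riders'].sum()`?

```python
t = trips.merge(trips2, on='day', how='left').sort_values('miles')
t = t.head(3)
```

7

merge on 'day' (how='left') → 6 rows:
   day  miles vehicle  riders
0  Thu     64   truck       3
1  Sun     55   sedan       3
2  Tue     57   truck       5
3  Sat     51     van       1
4  Thu     71   truck       3
5  Sun      6     van       3
sort by miles:
   day  miles vehicle  riders
5  Sun      6     van       3
3  Sat     51     van       1
1  Sun     55   sedan       3
2  Tue     57   truck       5
0  Thu     64   truck       3
4  Thu     71   truck       3
take first 3 rows:
   day  miles vehicle  riders
5  Sun      6     van       3
3  Sat     51     van       1
1  Sun     55   sedan       3
The sum of column 'riders' is 7.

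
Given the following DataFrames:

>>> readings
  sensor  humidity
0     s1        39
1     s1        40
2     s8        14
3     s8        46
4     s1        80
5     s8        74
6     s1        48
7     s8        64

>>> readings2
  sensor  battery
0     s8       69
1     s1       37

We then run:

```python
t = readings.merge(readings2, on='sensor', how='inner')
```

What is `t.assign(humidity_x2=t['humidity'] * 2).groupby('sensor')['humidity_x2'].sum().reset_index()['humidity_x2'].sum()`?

merge on 'sensor' (how='inner') → 8 rows:
  sensor  humidity  battery
0     s1        39       37
1     s1        40       37
2     s8        14       69
3     s8        46       69
4     s1        80       37
5     s8        74       69
6     s1        48       37
7     s8        64       69
add column humidity_x2 = t['humidity'] * 2:
  sensor  humidity  battery  humidity_x2
0     s1        39       37           78
1     s1        40       37           80
2     s8        14       69           28
3     s8        46       69           92
4     s1        80       37          160
5     s8        74       69          148
6     s1        48       37           96
7     s8        64       69          128
group by sensor, sum of humidity_x2:
sensor
s1    414
s8    396
Name: humidity_x2, dtype: int64
reset_index():
  sensor  humidity_x2
0     s1          414
1     s8          396
Reading off the sum of column 'humidity_x2', we get 810.

810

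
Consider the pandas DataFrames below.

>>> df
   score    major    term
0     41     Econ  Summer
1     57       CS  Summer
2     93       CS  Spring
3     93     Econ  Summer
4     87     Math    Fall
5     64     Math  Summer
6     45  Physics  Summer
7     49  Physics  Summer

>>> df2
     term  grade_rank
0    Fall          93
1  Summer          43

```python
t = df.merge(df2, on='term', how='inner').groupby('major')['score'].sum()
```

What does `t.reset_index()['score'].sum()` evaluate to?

436

merge on 'term' (how='inner') → 7 rows:
   score    major    term  grade_rank
0     41     Econ  Summer          43
1     57       CS  Summer          43
2     93     Econ  Summer          43
3     87     Math    Fall          93
4     64     Math  Summer          43
5     45  Physics  Summer          43
6     49  Physics  Summer          43
group by major, sum of score:
major
CS          57
Econ       134
Math       151
Physics     94
Name: score, dtype: int64
reset_index():
     major  score
0       CS     57
1     Econ    134
2     Math    151
3  Physics     94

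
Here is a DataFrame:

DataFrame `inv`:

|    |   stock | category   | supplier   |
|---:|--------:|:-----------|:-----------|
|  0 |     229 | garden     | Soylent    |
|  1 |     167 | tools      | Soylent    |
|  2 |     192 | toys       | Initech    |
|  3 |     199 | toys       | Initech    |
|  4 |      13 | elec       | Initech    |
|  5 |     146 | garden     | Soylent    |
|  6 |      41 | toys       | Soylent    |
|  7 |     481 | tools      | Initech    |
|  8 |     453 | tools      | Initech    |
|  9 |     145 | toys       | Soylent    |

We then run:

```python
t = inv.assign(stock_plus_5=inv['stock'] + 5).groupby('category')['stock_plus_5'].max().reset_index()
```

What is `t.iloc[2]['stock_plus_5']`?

486

add column stock_plus_5 = inv['stock'] + 5:
   stock category supplier  stock_plus_5
0    229   garden  Soylent           234
1    167    tools  Soylent           172
2    192     toys  Initech           197
3    199     toys  Initech           204
4     13     elec  Initech            18
5    146   garden  Soylent           151
6     41     toys  Soylent            46
7    481    tools  Initech           486
8    453    tools  Initech           458
9    145     toys  Soylent           150
group by category, max of stock_plus_5:
category
elec       18
garden    234
tools     486
toys      204
Name: stock_plus_5, dtype: int64
reset_index():
  category  stock_plus_5
0     elec            18
1   garden           234
2    tools           486
3     toys           204
value at position 2, column 'stock_plus_5' → 486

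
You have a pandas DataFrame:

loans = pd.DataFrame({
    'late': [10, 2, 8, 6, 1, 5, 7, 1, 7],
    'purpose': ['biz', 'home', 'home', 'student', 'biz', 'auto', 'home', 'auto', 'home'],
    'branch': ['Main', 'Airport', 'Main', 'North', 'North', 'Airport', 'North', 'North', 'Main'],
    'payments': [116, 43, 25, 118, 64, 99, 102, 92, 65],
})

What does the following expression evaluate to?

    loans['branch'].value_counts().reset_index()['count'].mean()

3.0

value_counts of branch:
branch
North      4
Main       3
Airport    2
Name: count, dtype: int64
reset_index():
    branch  count
0    North      4
1     Main      3
2  Airport      2
Finally, mean of column 'count' = 3.0.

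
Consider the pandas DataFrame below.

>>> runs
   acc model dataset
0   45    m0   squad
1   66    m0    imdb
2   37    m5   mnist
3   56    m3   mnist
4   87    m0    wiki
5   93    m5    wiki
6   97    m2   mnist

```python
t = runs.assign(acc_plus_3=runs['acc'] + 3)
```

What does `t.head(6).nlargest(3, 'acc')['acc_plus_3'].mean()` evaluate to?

add column acc_plus_3 = runs['acc'] + 3:
   acc model dataset  acc_plus_3
0   45    m0   squad          48
1   66    m0    imdb          69
2   37    m5   mnist          40
3   56    m3   mnist          59
4   87    m0    wiki          90
5   93    m5    wiki          96
6   97    m2   mnist         100
take first 6 rows:
   acc model dataset  acc_plus_3
0   45    m0   squad          48
1   66    m0    imdb          69
2   37    m5   mnist          40
3   56    m3   mnist          59
4   87    m0    wiki          90
5   93    m5    wiki          96
take 3 rows with largest acc:
   acc model dataset  acc_plus_3
5   93    m5    wiki          96
4   87    m0    wiki          90
1   66    m0    imdb          69
mean of column 'acc_plus_3' → 85.0

85.0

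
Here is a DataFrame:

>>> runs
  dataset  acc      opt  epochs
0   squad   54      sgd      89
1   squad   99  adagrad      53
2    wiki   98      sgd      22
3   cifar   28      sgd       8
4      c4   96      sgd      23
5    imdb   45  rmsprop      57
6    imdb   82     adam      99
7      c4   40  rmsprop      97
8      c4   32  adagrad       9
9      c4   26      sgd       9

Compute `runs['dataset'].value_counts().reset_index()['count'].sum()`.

value_counts of dataset:
dataset
c4       4
squad    2
imdb     2
wiki     1
cifar    1
Name: count, dtype: int64
reset_index():
  dataset  count
0      c4      4
1   squad      2
2    imdb      2
3    wiki      1
4   cifar      1
Finally, sum of column 'count' = 10.

10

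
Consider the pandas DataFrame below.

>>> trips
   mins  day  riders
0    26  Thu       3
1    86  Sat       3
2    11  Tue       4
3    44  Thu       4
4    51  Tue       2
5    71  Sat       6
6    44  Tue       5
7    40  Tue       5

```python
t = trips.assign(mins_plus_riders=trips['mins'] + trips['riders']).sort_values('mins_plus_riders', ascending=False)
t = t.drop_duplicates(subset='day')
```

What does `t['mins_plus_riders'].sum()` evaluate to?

add column mins_plus_riders = trips['mins'] + trips['riders']:
   mins  day  riders  mins_plus_riders
0    26  Thu       3                29
1    86  Sat       3                89
2    11  Tue       4                15
3    44  Thu       4                48
4    51  Tue       2                53
5    71  Sat       6                77
6    44  Tue       5                49
7    40  Tue       5                45
sort by mins_plus_riders descending:
   mins  day  riders  mins_plus_riders
1    86  Sat       3                89
5    71  Sat       6                77
4    51  Tue       2                53
6    44  Tue       5                49
3    44  Thu       4                48
7    40  Tue       5                45
0    26  Thu       3                29
2    11  Tue       4                15
drop duplicate day (keep=first):
   mins  day  riders  mins_plus_riders
1    86  Sat       3                89
4    51  Tue       2                53
3    44  Thu       4                48
Taking the sum of column 'mins_plus_riders' gives 190.

190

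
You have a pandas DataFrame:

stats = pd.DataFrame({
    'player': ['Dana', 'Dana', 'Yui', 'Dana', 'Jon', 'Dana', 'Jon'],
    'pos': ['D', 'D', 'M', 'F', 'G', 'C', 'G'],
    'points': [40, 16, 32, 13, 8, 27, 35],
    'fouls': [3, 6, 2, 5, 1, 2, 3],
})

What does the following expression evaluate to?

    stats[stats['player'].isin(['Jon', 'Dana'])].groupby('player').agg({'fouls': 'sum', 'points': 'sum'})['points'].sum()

139

filter rows where player in ['Jon', 'Dana']:
  player pos  points  fouls
0   Dana   D      40      3
1   Dana   D      16      6
3   Dana   F      13      5
4    Jon   G       8      1
5   Dana   C      27      2
6    Jon   G      35      3
group by player: sum(fouls), sum(points):
        fouls  points
player               
Dana       16      96
Jon         4      43
Then the sum of column 'points': 139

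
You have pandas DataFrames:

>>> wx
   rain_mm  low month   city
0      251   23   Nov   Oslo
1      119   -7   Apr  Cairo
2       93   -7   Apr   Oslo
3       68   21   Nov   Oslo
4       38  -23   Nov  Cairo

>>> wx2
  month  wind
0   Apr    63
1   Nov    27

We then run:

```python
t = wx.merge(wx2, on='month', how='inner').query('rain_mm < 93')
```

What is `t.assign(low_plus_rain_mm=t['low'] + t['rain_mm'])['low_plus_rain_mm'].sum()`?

merge on 'month' (how='inner') → 5 rows:
   rain_mm  low month   city  wind
0      251   23   Nov   Oslo    27
1      119   -7   Apr  Cairo    63
2       93   -7   Apr   Oslo    63
3       68   21   Nov   Oslo    27
4       38  -23   Nov  Cairo    27
filter rows where rain_mm < 93:
   rain_mm  low month   city  wind
3       68   21   Nov   Oslo    27
4       38  -23   Nov  Cairo    27
add column low_plus_rain_mm = t['low'] + t['rain_mm']:
   rain_mm  low month   city  wind  low_plus_rain_mm
3       68   21   Nov   Oslo    27                89
4       38  -23   Nov  Cairo    27                15

104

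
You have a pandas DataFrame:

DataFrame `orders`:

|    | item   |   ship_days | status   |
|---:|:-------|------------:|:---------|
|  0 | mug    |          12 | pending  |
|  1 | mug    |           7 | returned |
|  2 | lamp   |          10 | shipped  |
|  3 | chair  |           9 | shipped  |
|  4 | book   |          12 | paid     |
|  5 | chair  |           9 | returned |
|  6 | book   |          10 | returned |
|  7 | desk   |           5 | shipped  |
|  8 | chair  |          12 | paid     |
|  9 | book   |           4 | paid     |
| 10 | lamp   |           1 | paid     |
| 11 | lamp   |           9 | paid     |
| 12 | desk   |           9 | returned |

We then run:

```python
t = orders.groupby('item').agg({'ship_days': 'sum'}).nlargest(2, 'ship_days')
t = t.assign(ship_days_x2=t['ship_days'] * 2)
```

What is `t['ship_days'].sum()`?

group by item, sum of ship_days:
       ship_days
item            
book          26
chair         30
desk          14
lamp          20
mug           19
take 2 rows with largest ship_days:
       ship_days
item            
chair         30
book          26
add column ship_days_x2 = t['ship_days'] * 2:
       ship_days  ship_days_x2
item                          
chair         30            60
book          26            52

56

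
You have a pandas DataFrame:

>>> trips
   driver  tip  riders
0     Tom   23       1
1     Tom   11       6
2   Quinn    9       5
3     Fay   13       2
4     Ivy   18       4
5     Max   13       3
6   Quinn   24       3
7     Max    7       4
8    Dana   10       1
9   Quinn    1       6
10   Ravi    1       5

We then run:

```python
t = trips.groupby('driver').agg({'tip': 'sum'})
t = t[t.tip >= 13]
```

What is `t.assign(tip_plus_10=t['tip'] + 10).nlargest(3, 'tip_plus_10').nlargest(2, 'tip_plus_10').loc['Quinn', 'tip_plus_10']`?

44

group by driver, sum of tip:
        tip
driver     
Dana     10
Fay      13
Ivy      18
Max      20
Quinn    34
Ravi      1
Tom      34
filter rows where tip >= 13:
        tip
driver     
Fay      13
Ivy      18
Max      20
Quinn    34
Tom      34
add column tip_plus_10 = t['tip'] + 10:
        tip  tip_plus_10
driver                  
Fay      13           23
Ivy      18           28
Max      20           30
Quinn    34           44
Tom      34           44
take 3 rows with largest tip_plus_10:
        tip  tip_plus_10
driver                  
Quinn    34           44
Tom      34           44
Max      20           30
take 2 rows with largest tip_plus_10:
        tip  tip_plus_10
driver                  
Quinn    34           44
Tom      34           44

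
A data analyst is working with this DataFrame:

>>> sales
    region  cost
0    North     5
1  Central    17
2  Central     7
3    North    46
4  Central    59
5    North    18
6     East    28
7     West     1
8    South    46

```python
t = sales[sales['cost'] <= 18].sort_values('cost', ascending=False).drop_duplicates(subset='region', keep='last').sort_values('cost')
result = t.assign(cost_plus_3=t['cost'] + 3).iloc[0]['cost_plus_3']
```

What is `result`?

4

filter rows where cost <= 18:
    region  cost
0    North     5
1  Central    17
2  Central     7
5    North    18
7     West     1
sort by cost descending:
    region  cost
5    North    18
1  Central    17
2  Central     7
0    North     5
7     West     1
drop duplicate region (keep=last):
    region  cost
2  Central     7
0    North     5
7     West     1
sort by cost:
    region  cost
7     West     1
0    North     5
2  Central     7
add column cost_plus_3 = t['cost'] + 3:
    region  cost  cost_plus_3
7     West     1            4
0    North     5            8
2  Central     7           10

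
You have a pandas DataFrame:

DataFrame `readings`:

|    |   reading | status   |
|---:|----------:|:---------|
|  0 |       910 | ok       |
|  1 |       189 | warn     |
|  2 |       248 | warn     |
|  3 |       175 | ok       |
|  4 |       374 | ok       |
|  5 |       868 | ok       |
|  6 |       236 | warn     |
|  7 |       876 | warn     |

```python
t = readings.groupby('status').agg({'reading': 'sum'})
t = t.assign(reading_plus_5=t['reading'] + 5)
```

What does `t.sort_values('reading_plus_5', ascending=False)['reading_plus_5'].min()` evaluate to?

1554

group by status, sum of reading:
        reading
status         
ok         2327
warn       1549
add column reading_plus_5 = t['reading'] + 5:
        reading  reading_plus_5
status                         
ok         2327            2332
warn       1549            1554
sort by reading_plus_5 descending:
        reading  reading_plus_5
status                         
ok         2327            2332
warn       1549            1554
Reading off the min of column 'reading_plus_5', we get 1554.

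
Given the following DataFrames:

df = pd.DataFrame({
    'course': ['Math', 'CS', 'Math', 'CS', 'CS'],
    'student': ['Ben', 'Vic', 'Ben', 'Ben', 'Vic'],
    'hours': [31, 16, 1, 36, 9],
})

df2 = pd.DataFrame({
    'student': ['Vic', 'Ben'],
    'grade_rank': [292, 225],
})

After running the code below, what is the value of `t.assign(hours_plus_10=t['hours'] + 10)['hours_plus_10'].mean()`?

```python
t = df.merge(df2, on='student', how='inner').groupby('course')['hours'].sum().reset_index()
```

merge on 'student' (how='inner') → 5 rows:
  course student  hours  grade_rank
0   Math     Ben     31         225
1     CS     Vic     16         292
2   Math     Ben      1         225
3     CS     Ben     36         225
4     CS     Vic      9         292
group by course, sum of hours:
course
CS      61
Math    32
Name: hours, dtype: int64
reset_index():
  course  hours
0     CS     61
1   Math     32
add column hours_plus_10 = t['hours'] + 10:
  course  hours  hours_plus_10
0     CS     61             71
1   Math     32             42

56.5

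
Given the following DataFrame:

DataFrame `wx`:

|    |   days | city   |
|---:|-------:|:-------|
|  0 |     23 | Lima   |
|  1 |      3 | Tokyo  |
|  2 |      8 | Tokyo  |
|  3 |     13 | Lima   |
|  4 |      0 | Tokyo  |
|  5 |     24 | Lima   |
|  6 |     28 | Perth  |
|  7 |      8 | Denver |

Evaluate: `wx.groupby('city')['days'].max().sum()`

group by city, max of days:
city
Denver     8
Lima      24
Perth     28
Tokyo      8
Name: days, dtype: int64
Reading off the sum of the resulting series, we get 68.

68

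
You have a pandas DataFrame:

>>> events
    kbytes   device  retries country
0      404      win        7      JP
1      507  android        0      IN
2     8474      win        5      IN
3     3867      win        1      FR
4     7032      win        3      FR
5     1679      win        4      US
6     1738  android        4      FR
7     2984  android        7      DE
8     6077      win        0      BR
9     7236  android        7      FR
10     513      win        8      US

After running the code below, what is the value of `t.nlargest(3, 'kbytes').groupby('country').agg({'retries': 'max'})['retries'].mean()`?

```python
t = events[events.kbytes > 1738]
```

6.0

filter rows where kbytes > 1738:
   kbytes   device  retries country
2    8474      win        5      IN
3    3867      win        1      FR
4    7032      win        3      FR
7    2984  android        7      DE
8    6077      win        0      BR
9    7236  android        7      FR
take 3 rows with largest kbytes:
   kbytes   device  retries country
2    8474      win        5      IN
9    7236  android        7      FR
4    7032      win        3      FR
group by country, max of retries:
         retries
country         
FR             7
IN             5
Reading off the mean of column 'retries', we get 6.0.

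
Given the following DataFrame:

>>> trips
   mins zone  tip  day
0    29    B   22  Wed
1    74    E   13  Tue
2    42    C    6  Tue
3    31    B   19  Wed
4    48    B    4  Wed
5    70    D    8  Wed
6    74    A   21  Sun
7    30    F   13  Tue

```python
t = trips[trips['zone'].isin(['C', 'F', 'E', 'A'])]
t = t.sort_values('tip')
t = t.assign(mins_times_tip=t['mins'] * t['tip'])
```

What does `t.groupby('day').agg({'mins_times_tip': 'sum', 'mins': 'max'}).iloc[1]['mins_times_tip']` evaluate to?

filter rows where zone in ['C', 'F', 'E', 'A']:
   mins zone  tip  day
1    74    E   13  Tue
2    42    C    6  Tue
6    74    A   21  Sun
7    30    F   13  Tue
sort by tip:
   mins zone  tip  day
2    42    C    6  Tue
1    74    E   13  Tue
7    30    F   13  Tue
6    74    A   21  Sun
add column mins_times_tip = t['mins'] * t['tip']:
   mins zone  tip  day  mins_times_tip
2    42    C    6  Tue             252
1    74    E   13  Tue             962
7    30    F   13  Tue             390
6    74    A   21  Sun            1554
group by day: sum(mins_times_tip), max(mins):
     mins_times_tip  mins
day                      
Sun            1554    74
Tue            1604    74
Then the value at position 1, column 'mins_times_tip': 1604

1604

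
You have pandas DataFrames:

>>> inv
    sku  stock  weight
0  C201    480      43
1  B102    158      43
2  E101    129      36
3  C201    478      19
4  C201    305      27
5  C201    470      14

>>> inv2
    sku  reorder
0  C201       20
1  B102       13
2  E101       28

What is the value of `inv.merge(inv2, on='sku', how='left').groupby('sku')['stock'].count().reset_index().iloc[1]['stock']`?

4

merge on 'sku' (how='left') → 6 rows:
    sku  stock  weight  reorder
0  C201    480      43       20
1  B102    158      43       13
2  E101    129      36       28
3  C201    478      19       20
4  C201    305      27       20
5  C201    470      14       20
group by sku, count of stock:
sku
B102    1
C201    4
E101    1
Name: stock, dtype: int64
reset_index():
    sku  stock
0  B102      1
1  C201      4
2  E101      1
The value at position 1, column 'stock' is 4.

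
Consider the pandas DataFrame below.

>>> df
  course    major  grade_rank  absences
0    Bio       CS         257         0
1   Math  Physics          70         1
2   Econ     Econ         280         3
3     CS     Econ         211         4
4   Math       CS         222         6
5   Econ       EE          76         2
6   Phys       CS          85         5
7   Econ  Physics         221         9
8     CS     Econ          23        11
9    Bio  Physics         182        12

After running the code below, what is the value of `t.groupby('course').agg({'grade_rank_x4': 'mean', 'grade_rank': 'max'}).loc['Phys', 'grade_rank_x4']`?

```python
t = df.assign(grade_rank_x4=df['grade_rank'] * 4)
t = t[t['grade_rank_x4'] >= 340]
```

add column grade_rank_x4 = df['grade_rank'] * 4:
  course    major  grade_rank  absences  grade_rank_x4
0    Bio       CS         257         0           1028
1   Math  Physics          70         1            280
2   Econ     Econ         280         3           1120
3     CS     Econ         211         4            844
4   Math       CS         222         6            888
5   Econ       EE          76         2            304
6   Phys       CS          85         5            340
7   Econ  Physics         221         9            884
8     CS     Econ          23        11             92
9    Bio  Physics         182        12            728
filter rows where grade_rank_x4 >= 340:
  course    major  grade_rank  absences  grade_rank_x4
0    Bio       CS         257         0           1028
2   Econ     Econ         280         3           1120
3     CS     Econ         211         4            844
4   Math       CS         222         6            888
6   Phys       CS          85         5            340
7   Econ  Physics         221         9            884
9    Bio  Physics         182        12            728
group by course: mean(grade_rank_x4), max(grade_rank):
        grade_rank_x4  grade_rank
course                           
Bio             878.0         257
CS              844.0         211
Econ           1002.0         280
Math            888.0         222
Phys            340.0          85
value at row 'Phys', column 'grade_rank_x4' → 340.0

340.0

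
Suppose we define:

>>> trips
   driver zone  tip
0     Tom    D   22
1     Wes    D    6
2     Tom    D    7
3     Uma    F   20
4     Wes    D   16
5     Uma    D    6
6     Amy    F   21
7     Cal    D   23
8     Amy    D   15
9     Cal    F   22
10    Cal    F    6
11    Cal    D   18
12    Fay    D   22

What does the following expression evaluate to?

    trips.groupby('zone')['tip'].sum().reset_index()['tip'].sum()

group by zone, sum of tip:
zone
D    135
F     69
Name: tip, dtype: int64
reset_index():
  zone  tip
0    D  135
1    F   69

204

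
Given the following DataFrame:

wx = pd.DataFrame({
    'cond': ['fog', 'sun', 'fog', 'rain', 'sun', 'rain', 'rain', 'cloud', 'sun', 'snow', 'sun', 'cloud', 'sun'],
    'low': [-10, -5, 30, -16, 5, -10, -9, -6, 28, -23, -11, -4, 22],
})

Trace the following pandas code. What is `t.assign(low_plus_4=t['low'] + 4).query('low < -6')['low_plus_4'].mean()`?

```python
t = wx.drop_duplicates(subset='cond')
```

-12.3333333333

drop duplicate cond (keep=first):
    cond  low
0    fog  -10
1    sun   -5
3   rain  -16
7  cloud   -6
9   snow  -23
add column low_plus_4 = t['low'] + 4:
    cond  low  low_plus_4
0    fog  -10          -6
1    sun   -5          -1
3   rain  -16         -12
7  cloud   -6          -2
9   snow  -23         -19
filter rows where low < -6:
   cond  low  low_plus_4
0   fog  -10          -6
3  rain  -16         -12
9  snow  -23         -19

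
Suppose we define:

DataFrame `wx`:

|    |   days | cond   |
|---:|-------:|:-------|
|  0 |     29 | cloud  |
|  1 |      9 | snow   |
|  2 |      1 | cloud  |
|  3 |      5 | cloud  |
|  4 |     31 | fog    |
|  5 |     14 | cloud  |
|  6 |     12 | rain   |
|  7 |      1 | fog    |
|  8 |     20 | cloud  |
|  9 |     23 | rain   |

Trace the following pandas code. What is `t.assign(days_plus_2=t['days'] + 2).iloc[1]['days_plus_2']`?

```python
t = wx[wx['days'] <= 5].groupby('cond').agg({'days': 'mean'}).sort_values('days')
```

filter rows where days <= 5:
   days   cond
2     1  cloud
3     5  cloud
7     1    fog
group by cond, mean of days:
       days
cond       
cloud   3.0
fog     1.0
sort by days:
       days
cond       
fog     1.0
cloud   3.0
add column days_plus_2 = t['days'] + 2:
       days  days_plus_2
cond                    
fog     1.0          3.0
cloud   3.0          5.0
The value at position 1, column 'days_plus_2' is 5.0.

5.0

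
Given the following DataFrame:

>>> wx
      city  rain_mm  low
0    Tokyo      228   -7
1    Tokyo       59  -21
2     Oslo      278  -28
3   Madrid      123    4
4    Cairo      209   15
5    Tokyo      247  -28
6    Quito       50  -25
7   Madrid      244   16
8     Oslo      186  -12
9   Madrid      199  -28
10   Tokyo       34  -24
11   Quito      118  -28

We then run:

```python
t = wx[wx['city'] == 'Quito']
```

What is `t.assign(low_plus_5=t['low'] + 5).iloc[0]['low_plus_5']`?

-20

filter rows where city == 'Quito':
     city  rain_mm  low
6   Quito       50  -25
11  Quito      118  -28
add column low_plus_5 = t['low'] + 5:
     city  rain_mm  low  low_plus_5
6   Quito       50  -25         -20
11  Quito      118  -28         -23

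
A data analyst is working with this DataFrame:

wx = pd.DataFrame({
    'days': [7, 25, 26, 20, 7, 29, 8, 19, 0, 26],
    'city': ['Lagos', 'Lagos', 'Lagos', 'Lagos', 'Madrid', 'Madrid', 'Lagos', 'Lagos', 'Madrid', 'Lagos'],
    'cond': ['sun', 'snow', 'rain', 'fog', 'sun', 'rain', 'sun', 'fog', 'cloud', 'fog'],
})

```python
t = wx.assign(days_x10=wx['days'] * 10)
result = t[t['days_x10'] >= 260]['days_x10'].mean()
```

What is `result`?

270.0

add column days_x10 = wx['days'] * 10:
   days    city   cond  days_x10
0     7   Lagos    sun        70
1    25   Lagos   snow       250
2    26   Lagos   rain       260
3    20   Lagos    fog       200
4     7  Madrid    sun        70
5    29  Madrid   rain       290
6     8   Lagos    sun        80
7    19   Lagos    fog       190
8     0  Madrid  cloud         0
9    26   Lagos    fog       260
filter rows where days_x10 >= 260:
   days    city  cond  days_x10
2    26   Lagos  rain       260
5    29  Madrid  rain       290
9    26   Lagos   fog       260
Taking the mean of column 'days_x10' gives 270.0.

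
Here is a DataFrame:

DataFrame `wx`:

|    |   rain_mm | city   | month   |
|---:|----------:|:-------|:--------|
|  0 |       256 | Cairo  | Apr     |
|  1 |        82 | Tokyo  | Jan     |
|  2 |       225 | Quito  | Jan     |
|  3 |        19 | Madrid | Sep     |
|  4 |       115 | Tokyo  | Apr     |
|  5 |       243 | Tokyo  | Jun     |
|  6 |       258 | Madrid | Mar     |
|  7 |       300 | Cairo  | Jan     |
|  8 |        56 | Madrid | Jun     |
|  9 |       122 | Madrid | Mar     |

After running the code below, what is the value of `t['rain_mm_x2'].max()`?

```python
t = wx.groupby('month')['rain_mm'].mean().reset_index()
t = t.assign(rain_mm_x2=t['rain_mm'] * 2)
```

group by month, mean of rain_mm:
month
Apr    185.500000
Jan    202.333333
Jun    149.500000
Mar    190.000000
Sep     19.000000
Name: rain_mm, dtype: float64
reset_index():
  month     rain_mm
0   Apr  185.500000
1   Jan  202.333333
2   Jun  149.500000
3   Mar  190.000000
4   Sep   19.000000
add column rain_mm_x2 = t['rain_mm'] * 2:
  month     rain_mm  rain_mm_x2
0   Apr  185.500000  371.000000
1   Jan  202.333333  404.666667
2   Jun  149.500000  299.000000
3   Mar  190.000000  380.000000
4   Sep   19.000000   38.000000
Then the max of column 'rain_mm_x2': 404.666666667

404.666666667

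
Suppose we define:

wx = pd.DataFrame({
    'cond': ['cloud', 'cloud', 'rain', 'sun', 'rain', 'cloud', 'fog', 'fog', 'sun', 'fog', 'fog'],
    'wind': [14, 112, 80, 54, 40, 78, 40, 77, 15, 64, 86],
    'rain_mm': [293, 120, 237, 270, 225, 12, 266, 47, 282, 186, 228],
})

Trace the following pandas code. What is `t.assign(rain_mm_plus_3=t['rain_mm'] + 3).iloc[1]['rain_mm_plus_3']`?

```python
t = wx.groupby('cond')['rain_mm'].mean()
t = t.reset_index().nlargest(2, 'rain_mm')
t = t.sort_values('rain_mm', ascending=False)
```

234.0

group by cond, mean of rain_mm:
cond
cloud    141.666667
fog      181.750000
rain     231.000000
sun      276.000000
Name: rain_mm, dtype: float64
reset_index():
    cond     rain_mm
0  cloud  141.666667
1    fog  181.750000
2   rain  231.000000
3    sun  276.000000
take 2 rows with largest rain_mm:
   cond  rain_mm
3   sun    276.0
2  rain    231.0
sort by rain_mm descending:
   cond  rain_mm
3   sun    276.0
2  rain    231.0
add column rain_mm_plus_3 = t['rain_mm'] + 3:
   cond  rain_mm  rain_mm_plus_3
3   sun    276.0           279.0
2  rain    231.0           234.0
Reading off the value at position 1, column 'rain_mm_plus_3', we get 234.0.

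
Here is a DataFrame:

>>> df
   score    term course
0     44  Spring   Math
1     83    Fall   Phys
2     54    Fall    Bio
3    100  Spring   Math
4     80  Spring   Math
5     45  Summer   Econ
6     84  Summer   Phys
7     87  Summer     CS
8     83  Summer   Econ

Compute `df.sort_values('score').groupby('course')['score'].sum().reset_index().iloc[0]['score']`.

54

sort by score:
   score    term course
0     44  Spring   Math
5     45  Summer   Econ
2     54    Fall    Bio
4     80  Spring   Math
1     83    Fall   Phys
8     83  Summer   Econ
6     84  Summer   Phys
7     87  Summer     CS
3    100  Spring   Math
group by course, sum of score:
course
Bio      54
CS       87
Econ    128
Math    224
Phys    167
Name: score, dtype: int64
reset_index():
  course  score
0    Bio     54
1     CS     87
2   Econ    128
3   Math    224
4   Phys    167
Then the value at position 0, column 'score': 54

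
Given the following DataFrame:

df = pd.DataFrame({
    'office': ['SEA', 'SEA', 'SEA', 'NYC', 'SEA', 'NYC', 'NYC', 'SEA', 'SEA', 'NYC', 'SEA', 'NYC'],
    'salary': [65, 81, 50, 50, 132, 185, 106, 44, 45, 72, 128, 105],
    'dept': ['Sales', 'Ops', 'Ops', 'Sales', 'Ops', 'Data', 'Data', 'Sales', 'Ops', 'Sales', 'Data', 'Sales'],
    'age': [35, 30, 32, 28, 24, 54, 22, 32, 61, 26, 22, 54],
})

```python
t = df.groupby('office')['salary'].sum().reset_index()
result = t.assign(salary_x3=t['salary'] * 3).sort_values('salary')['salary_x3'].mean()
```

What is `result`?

group by office, sum of salary:
office
NYC    518
SEA    545
Name: salary, dtype: int64
reset_index():
  office  salary
0    NYC     518
1    SEA     545
add column salary_x3 = t['salary'] * 3:
  office  salary  salary_x3
0    NYC     518       1554
1    SEA     545       1635
sort by salary:
  office  salary  salary_x3
0    NYC     518       1554
1    SEA     545       1635
Finally, mean of column 'salary_x3' = 1594.5.

1594.5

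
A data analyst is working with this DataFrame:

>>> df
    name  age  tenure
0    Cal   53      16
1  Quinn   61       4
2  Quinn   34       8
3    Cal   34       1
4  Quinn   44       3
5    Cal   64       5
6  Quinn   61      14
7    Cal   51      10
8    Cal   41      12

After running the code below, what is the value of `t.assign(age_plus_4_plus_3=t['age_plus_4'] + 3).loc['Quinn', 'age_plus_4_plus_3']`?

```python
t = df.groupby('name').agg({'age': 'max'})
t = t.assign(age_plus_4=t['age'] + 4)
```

68

group by name, max of age:
       age
name      
Cal     64
Quinn   61
add column age_plus_4 = t['age'] + 4:
       age  age_plus_4
name                  
Cal     64          68
Quinn   61          65
add column age_plus_4_plus_3 = t['age_plus_4'] + 3:
       age  age_plus_4  age_plus_4_plus_3
name                                     
Cal     64          68                 71
Quinn   61          65                 68
Reading off the value at row 'Quinn', column 'age_plus_4_plus_3', we get 68.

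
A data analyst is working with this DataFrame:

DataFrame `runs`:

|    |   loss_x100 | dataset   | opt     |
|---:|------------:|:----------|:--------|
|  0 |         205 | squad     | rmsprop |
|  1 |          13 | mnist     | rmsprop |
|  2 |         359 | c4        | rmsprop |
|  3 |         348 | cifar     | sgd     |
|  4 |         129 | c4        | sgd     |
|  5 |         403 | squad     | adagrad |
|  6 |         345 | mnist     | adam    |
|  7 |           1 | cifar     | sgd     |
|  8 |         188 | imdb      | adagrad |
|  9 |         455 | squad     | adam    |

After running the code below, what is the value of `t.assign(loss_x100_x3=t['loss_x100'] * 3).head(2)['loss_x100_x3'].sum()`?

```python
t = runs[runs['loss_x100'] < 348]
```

filter rows where loss_x100 < 348:
   loss_x100 dataset      opt
0        205   squad  rmsprop
1         13   mnist  rmsprop
4        129      c4      sgd
6        345   mnist     adam
7          1   cifar      sgd
8        188    imdb  adagrad
add column loss_x100_x3 = t['loss_x100'] * 3:
   loss_x100 dataset      opt  loss_x100_x3
0        205   squad  rmsprop           615
1         13   mnist  rmsprop            39
4        129      c4      sgd           387
6        345   mnist     adam          1035
7          1   cifar      sgd             3
8        188    imdb  adagrad           564
take first 2 rows:
   loss_x100 dataset      opt  loss_x100_x3
0        205   squad  rmsprop           615
1         13   mnist  rmsprop            39

654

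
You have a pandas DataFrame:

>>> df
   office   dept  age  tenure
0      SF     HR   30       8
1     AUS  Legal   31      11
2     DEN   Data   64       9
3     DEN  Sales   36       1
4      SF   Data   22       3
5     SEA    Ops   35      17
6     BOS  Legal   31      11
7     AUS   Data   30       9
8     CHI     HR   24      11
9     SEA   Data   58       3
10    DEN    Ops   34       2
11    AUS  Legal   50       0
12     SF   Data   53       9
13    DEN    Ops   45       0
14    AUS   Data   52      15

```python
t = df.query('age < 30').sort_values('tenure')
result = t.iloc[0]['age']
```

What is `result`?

filter rows where age < 30:
  office  dept  age  tenure
4     SF  Data   22       3
8    CHI    HR   24      11
sort by tenure:
  office  dept  age  tenure
4     SF  Data   22       3
8    CHI    HR   24      11
Finally, value at position 0, column 'age' = 22.

22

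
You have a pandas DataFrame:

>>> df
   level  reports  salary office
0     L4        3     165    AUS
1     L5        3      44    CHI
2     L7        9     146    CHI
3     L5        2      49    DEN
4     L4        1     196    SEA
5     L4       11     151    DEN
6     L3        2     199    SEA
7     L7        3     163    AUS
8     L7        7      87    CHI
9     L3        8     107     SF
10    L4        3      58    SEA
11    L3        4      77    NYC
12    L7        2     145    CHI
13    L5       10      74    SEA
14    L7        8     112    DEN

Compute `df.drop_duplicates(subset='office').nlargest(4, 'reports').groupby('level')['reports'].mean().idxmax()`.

drop duplicate office (keep=first):
   level  reports  salary office
0     L4        3     165    AUS
1     L5        3      44    CHI
3     L5        2      49    DEN
4     L4        1     196    SEA
9     L3        8     107     SF
11    L3        4      77    NYC
take 4 rows with largest reports:
   level  reports  salary office
9     L3        8     107     SF
11    L3        4      77    NYC
0     L4        3     165    AUS
1     L5        3      44    CHI
group by level, mean of reports:
level
L3    6.0
L4    3.0
L5    3.0
Name: reports, dtype: float64
Taking the label with the largest value gives L3.

L3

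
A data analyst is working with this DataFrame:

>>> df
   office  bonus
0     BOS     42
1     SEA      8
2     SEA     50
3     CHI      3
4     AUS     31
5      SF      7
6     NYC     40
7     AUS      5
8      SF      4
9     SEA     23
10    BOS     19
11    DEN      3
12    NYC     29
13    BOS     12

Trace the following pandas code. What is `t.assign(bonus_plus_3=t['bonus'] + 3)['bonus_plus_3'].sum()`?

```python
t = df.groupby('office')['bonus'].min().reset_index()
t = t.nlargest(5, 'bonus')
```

group by office, min of bonus:
office
AUS     5
BOS    12
CHI     3
DEN     3
NYC    29
SEA     8
SF      4
Name: bonus, dtype: int64
reset_index():
  office  bonus
0    AUS      5
1    BOS     12
2    CHI      3
3    DEN      3
4    NYC     29
5    SEA      8
6     SF      4
take 5 rows with largest bonus:
  office  bonus
4    NYC     29
1    BOS     12
5    SEA      8
0    AUS      5
6     SF      4
add column bonus_plus_3 = t['bonus'] + 3:
  office  bonus  bonus_plus_3
4    NYC     29            32
1    BOS     12            15
5    SEA      8            11
0    AUS      5             8
6     SF      4             7
sum of column 'bonus_plus_3' → 73

73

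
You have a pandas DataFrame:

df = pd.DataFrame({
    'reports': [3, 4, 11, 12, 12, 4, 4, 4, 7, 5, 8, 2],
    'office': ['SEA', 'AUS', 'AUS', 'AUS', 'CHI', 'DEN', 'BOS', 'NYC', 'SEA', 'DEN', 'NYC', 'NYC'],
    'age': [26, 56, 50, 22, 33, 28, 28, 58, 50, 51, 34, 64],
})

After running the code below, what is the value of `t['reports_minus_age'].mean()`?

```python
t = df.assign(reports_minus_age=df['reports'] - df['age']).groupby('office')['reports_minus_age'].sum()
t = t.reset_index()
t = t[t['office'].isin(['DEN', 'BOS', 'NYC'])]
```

add column reports_minus_age = df['reports'] - df['age']:
    reports office  age  reports_minus_age
0         3    SEA   26                -23
1         4    AUS   56                -52
2        11    AUS   50                -39
3        12    AUS   22                -10
4        12    CHI   33                -21
5         4    DEN   28                -24
6         4    BOS   28                -24
7         4    NYC   58                -54
8         7    SEA   50                -43
9         5    DEN   51                -46
10        8    NYC   34                -26
11        2    NYC   64                -62
group by office, sum of reports_minus_age:
office
AUS   -101
BOS    -24
CHI    -21
DEN    -70
NYC   -142
SEA    -66
Name: reports_minus_age, dtype: int64
reset_index():
  office  reports_minus_age
0    AUS               -101
1    BOS                -24
2    CHI                -21
3    DEN                -70
4    NYC               -142
5    SEA                -66
filter rows where office in ['DEN', 'BOS', 'NYC']:
  office  reports_minus_age
1    BOS                -24
3    DEN                -70
4    NYC               -142
The mean of column 'reports_minus_age' is -78.6666666667.

-78.6666666667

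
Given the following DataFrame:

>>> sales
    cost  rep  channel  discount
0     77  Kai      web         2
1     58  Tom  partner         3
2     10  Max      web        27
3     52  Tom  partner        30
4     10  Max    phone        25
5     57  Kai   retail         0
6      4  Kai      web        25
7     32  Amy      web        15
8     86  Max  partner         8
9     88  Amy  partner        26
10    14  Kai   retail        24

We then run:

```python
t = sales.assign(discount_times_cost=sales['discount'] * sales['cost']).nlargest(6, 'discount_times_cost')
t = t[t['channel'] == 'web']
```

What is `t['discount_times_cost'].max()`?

480

add column discount_times_cost = sales['discount'] * sales['cost']:
    cost  rep  channel  discount  discount_times_cost
0     77  Kai      web         2                  154
1     58  Tom  partner         3                  174
2     10  Max      web        27                  270
3     52  Tom  partner        30                 1560
4     10  Max    phone        25                  250
5     57  Kai   retail         0                    0
6      4  Kai      web        25                  100
7     32  Amy      web        15                  480
8     86  Max  partner         8                  688
9     88  Amy  partner        26                 2288
10    14  Kai   retail        24                  336
take 6 rows with largest discount_times_cost:
    cost  rep  channel  discount  discount_times_cost
9     88  Amy  partner        26                 2288
3     52  Tom  partner        30                 1560
8     86  Max  partner         8                  688
7     32  Amy      web        15                  480
10    14  Kai   retail        24                  336
2     10  Max      web        27                  270
filter rows where channel == 'web':
   cost  rep channel  discount  discount_times_cost
7    32  Amy     web        15                  480
2    10  Max     web        27                  270
Hence 480.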